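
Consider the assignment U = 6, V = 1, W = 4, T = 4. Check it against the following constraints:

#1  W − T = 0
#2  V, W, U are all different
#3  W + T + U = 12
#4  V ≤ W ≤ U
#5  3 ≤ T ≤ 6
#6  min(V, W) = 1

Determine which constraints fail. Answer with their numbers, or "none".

#1 W − T = 4 − 4 = 0 — holds.
#2 values 1, 4, 6 are pairwise distinct — holds.
#3 W + T + U = 4 + 4 + 6 = 14, not 12 — does not hold.
#4 values 1 ≤ 4 ≤ 6 — holds.
#5 T = 4 lies in [3, 6] — holds.
#6 min(1, 4) = 1 — holds.

Constraint 3 does not hold.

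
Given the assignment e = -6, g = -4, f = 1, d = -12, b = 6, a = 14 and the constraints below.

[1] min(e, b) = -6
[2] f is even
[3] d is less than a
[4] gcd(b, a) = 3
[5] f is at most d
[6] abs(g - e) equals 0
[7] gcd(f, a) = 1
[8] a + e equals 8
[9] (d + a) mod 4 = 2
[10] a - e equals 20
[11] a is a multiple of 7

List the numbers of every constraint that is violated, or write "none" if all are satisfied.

[1] min(-6, 6) = -6  ✓
[2] f = 1 is odd  ✗
[3] d = -12, a = 14; -12 < 14  ✓
[4] gcd(6, 14) = 2, not 3  ✗
[5] f = 1, d = -12; 1 > -12 (want ≤)  ✗
[6] abs(-4 - (-6)) = 2, not 0  ✗
[7] gcd(1, 14) = 1  ✓
[8] a + e = 14 + (-6) = 8  ✓
[9] d + a = 2; 2 mod 4 = 2  ✓
[10] a - e = 14 - (-6) = 20  ✓
[11] 14 / 7 = 2, so 7 divides 14  ✓

The assignment fails constraints 2, 4, 5, 6.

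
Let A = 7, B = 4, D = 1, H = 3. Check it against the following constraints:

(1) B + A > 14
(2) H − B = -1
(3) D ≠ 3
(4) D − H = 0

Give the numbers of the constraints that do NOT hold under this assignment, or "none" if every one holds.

Constraints 1, 4 are violated.

(1) B + A = 4 + 7 = 11; 11 ≤ 14, bound 14 not met  ✗
(2) H − B = 3 − 4 = -1  ✓
(3) D = 1, and 1 ≠ 3  ✓
(4) D − H = 1 − 3 = -2, not 0  ✗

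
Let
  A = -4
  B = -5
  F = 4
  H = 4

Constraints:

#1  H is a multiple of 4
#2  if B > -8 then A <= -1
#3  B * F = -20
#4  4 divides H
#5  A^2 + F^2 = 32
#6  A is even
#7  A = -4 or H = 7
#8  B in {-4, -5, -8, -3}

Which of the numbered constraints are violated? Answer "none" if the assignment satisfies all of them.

None — every constraint holds.

#1 4 / 4 = 1, so 4 divides 4  ✔
#2 B = -5 > -8, so we need A ≤ -1; A = -4 ≤ -1  ✔
#3 B * F = -5 * 4 = -20  ✔
#4 4 / 4 = 1, so 4 divides 4  ✔
#5 A^2 + F^2 = (-4)^2 + 4^2 = 16 + 16 = 32  ✔
#6 A = -4 is even  ✔
#7 A = -4 = -4 (first disjunct)  ✔
#8 B = -5 is in {-4, -5, -8, -3}  ✔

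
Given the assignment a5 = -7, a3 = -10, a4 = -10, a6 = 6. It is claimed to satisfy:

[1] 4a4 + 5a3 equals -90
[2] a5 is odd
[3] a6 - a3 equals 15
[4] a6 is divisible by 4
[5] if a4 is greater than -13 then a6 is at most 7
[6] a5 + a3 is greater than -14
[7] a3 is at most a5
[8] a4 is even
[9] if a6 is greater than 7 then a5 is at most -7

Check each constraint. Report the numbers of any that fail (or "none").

Violated: 3, 4, and 6.

[1] 4a4 + 5a3 = 4(-10) + 5(-10) = -90 — holds.
[2] a5 = -7 is odd — holds.
[3] a6 - a3 = 6 - (-10) = 16, not 15 — does not hold.
[4] 6 = 4*1 + 2, so 4 does not divide 6 — does not hold.
[5] a4 = -10 > -13, so we need a6 ≤ 7; a6 = 6 ≤ 7 — holds.
[6] a5 + a3 = -7 + (-10) = -17; -17 ≤ -14, bound -14 not met — does not hold.
[7] a3 = -10, a5 = -7; -10 ≤ -7 — holds.
[8] a4 = -10 is even — holds.
[9] a6 = 6, not > 7; antecedent false, conditional vacuously true — holds.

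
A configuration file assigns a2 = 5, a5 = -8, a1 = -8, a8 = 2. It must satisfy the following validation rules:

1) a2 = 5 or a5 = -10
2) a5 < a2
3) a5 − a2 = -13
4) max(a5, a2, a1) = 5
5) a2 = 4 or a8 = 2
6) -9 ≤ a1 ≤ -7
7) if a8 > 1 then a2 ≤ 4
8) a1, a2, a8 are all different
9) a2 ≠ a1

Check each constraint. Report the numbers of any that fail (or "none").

1) a2 = 5 = 5 (first disjunct) — holds.
2) a5 = -8, a2 = 5; -8 < 5 — holds.
3) a5 − a2 = -8 − 5 = -13 — holds.
4) max(-8, 5, -8) = 5 — holds.
5) a2 = 5 ≠ 4, but a8 = 2 = 2 (second disjunct) — holds.
6) a1 = -8 lies in [-9, -7] — holds.
7) a8 = 2 > 1, so we need a2 ≤ 4; but a2 = 5 > 4 — does not hold.
8) values -8, 5, 2 are pairwise distinct — holds.
9) a2 = 5, a1 = -8; distinct — holds.

The assignment fails constraint 7.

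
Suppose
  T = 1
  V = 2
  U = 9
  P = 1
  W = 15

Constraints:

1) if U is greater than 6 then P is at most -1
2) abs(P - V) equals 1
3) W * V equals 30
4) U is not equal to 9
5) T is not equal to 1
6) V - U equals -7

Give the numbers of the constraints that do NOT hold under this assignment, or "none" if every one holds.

1) U = 9 > 6, so we need P ≤ -1; but P = 1 > -1 — violated.
2) abs(1 - 2) = 1 — OK.
3) W * V = 15 * 2 = 30 — OK.
4) U = 9, but 9 is required to differ — violated.
5) T = 1, but 1 is required to differ — violated.
6) V - U = 2 - 9 = -7 — OK.

No — constraints 1, 4, and 5 are not satisfied.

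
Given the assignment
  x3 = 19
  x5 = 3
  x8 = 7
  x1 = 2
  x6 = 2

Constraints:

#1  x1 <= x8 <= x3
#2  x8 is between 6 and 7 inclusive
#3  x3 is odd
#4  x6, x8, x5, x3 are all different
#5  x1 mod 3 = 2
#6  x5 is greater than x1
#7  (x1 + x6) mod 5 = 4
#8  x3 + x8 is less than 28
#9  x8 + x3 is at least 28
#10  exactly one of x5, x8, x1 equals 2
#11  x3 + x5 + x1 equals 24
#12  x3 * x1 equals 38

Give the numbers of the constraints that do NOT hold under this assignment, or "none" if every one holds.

Violated: 9.

#1 values 2 <= 7 <= 19 — satisfied.
#2 x8 = 7 lies in [6, 7] — satisfied.
#3 x3 = 19 is odd — satisfied.
#4 values 2, 7, 3, 19 are pairwise distinct — satisfied.
#5 2 mod 3 = 2 — satisfied.
#6 x5 = 3, x1 = 2; 3 > 2 — satisfied.
#7 x1 + x6 = 4; 4 mod 5 = 4 — satisfied.
#8 x3 + x8 = 19 + 7 = 26; 26 < 28 — satisfied.
#9 x8 + x3 = 7 + 19 = 26; 26 < 28, bound 28 not met — violated.
#10 x5=3, x8=7, x1=2; 1 of them equals 2 — satisfied.
#11 x3 + x5 + x1 = 19 + 3 + 2 = 24 — satisfied.
#12 x3 * x1 = 19 * 2 = 38 — satisfied.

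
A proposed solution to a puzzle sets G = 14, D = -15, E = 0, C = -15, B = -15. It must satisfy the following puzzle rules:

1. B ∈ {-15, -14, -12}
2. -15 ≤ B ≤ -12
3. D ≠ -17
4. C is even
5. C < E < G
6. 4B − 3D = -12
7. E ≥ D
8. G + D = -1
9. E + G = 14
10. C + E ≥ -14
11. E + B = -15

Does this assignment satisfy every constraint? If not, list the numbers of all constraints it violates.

The assignment fails constraints 4, 6, and 10.

1. B = -15 is in {-15, -14, -12} — holds.
2. B = -15 lies in [-15, -12] — holds.
3. D = -15, and -15 ≠ -17 — holds.
4. C = -15 is odd — fails.
5. values -15 < 0 < 14 — holds.
6. 4B − 3D = 4(-15) − 3(-15) = -15, not -12 — fails.
7. E = 0, D = -15; 0 ≥ -15 — holds.
8. G + D = 14 + (-15) = -1 — holds.
9. E + G = 0 + 14 = 14 — holds.
10. C + E = -15 + 0 = -15; -15 < -14, bound -14 not met — fails.
11. E + B = 0 + (-15) = -15 — holds.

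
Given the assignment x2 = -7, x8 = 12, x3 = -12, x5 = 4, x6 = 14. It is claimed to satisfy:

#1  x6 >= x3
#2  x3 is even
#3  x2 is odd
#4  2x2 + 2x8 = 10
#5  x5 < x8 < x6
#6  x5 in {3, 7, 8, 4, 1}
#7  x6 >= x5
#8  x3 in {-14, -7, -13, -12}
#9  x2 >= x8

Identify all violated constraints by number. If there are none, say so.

#1 x6 = 14, x3 = -12; 14 ≥ -12 — satisfied.
#2 x3 = -12 is even — satisfied.
#3 x2 = -7 is odd — satisfied.
#4 2x2 + 2x8 = 2(-7) + 2(12) = 10 — satisfied.
#5 values 4 < 12 < 14 — satisfied.
#6 x5 = 4 is in {3, 7, 8, 4, 1} — satisfied.
#7 x6 = 14, x5 = 4; 14 ≥ 4 — satisfied.
#8 x3 = -12 is in {-14, -7, -13, -12} — satisfied.
#9 x2 = -7, x8 = 12; -7 < 12 (want ≥) — violated.

Constraint 9 is violated.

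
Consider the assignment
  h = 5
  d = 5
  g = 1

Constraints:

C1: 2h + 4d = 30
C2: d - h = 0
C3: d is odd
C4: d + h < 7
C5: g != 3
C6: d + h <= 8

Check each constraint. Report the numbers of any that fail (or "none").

C1: 2h + 4d = 2(5) + 4(5) = 30 — satisfied.
C2: d - h = 5 - 5 = 0 — satisfied.
C3: d = 5 is odd — satisfied.
C4: d + h = 5 + 5 = 10; 10 ≥ 7, bound 7 not met — violated.
C5: g = 1, and 1 ≠ 3 — satisfied.
C6: d + h = 5 + 5 = 10; 10 > 8, bound 8 not met — violated.

Constraints 4 and 6 are violated.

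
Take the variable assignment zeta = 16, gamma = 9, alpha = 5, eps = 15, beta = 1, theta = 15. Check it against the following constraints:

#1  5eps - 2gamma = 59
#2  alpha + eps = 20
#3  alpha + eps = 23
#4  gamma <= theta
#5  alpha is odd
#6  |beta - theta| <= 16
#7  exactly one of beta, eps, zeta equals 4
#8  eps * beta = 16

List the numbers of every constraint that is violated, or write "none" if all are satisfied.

#1 5eps - 2gamma = 5(15) - 2(9) = 57, not 59  FAIL
#2 alpha + eps = 5 + 15 = 20  OK
#3 alpha + eps = 5 + 15 = 20, not 23  FAIL
#4 gamma = 9, theta = 15; 9 ≤ 15  OK
#5 alpha = 5 is odd  OK
#6 |1 - 15| = 14; 14 ≤ 16  OK
#7 beta=1, eps=15, zeta=16; 0 of them equal 4, not exactly one  FAIL
#8 eps * beta = 15 * 1 = 15, not 16  FAIL

Constraints 1, 3, 7, and 8 do not hold.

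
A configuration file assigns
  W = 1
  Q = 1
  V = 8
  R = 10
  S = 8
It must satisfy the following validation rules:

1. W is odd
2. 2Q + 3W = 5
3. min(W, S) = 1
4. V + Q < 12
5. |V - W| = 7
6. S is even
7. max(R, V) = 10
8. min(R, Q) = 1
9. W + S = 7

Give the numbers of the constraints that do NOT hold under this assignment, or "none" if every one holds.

No — constraint 9 is not satisfied.

1. W = 1 is odd — OK.
2. 2Q + 3W = 2(1) + 3(1) = 5 — OK.
3. min(1, 8) = 1 — OK.
4. V + Q = 8 + 1 = 9; 9 < 12 — OK.
5. |8 - 1| = 7 — OK.
6. S = 8 is even — OK.
7. max(10, 8) = 10 — OK.
8. min(10, 1) = 1 — OK.
9. W + S = 1 + 8 = 9, not 7 — violated.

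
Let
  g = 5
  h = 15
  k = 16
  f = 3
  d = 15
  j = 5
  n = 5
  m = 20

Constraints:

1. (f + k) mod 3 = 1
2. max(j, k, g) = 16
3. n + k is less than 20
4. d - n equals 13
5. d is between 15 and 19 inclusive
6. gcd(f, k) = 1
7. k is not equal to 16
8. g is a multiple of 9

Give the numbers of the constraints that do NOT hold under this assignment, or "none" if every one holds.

1. f + k = 19; 19 mod 3 = 1  holds
2. max(5, 16, 5) = 16  holds
3. n + k = 5 + 16 = 21; 21 ≥ 20, bound 20 not met  fails
4. d - n = 15 - 5 = 10, not 13  fails
5. d = 15 lies in [15, 19]  holds
6. gcd(3, 16) = 1  holds
7. k = 16, but 16 is required to differ  fails
8. 5 = 9*0 + 5, so 9 does not divide 5  fails

Constraints 3, 4, 7, and 8 are violated.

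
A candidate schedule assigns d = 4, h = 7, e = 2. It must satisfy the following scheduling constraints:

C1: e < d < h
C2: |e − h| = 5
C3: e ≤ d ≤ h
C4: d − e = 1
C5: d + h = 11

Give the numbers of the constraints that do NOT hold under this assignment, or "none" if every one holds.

Constraint 4 does not hold.

C1: values 2 < 4 < 7 — OK.
C2: |2 − 7| = 5 — OK.
C3: values 2 ≤ 4 ≤ 7 — OK.
C4: d − e = 4 − 2 = 2, not 1 — violated.
C5: d + h = 4 + 7 = 11 — OK.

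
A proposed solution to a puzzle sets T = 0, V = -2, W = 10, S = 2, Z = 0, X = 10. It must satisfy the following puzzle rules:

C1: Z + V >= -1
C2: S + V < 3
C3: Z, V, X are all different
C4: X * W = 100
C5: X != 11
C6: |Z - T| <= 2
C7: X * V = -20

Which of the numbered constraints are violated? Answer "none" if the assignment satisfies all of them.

Constraint 1 is violated.

C1: Z + V = 0 + (-2) = -2; -2 < -1, bound -1 not met — violated.
C2: S + V = 2 + (-2) = 0; 0 < 3 — satisfied.
C3: values 0, -2, 10 are pairwise distinct — satisfied.
C4: X * W = 10 * 10 = 100 — satisfied.
C5: X = 10, and 10 ≠ 11 — satisfied.
C6: |0 - 0| = 0; 0 ≤ 2 — satisfied.
C7: X * V = 10 * (-2) = -20 — satisfied.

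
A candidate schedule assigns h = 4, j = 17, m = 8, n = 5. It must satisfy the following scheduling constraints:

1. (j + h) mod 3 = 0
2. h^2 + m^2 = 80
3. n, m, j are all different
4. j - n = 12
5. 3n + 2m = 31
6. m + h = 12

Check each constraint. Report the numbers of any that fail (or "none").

1. j + h = 21; 21 mod 3 = 0 — OK.
2. h^2 + m^2 = 4^2 + 8^2 = 16 + 64 = 80 — OK.
3. values 5, 8, 17 are pairwise distinct — OK.
4. j - n = 17 - 5 = 12 — OK.
5. 3n + 2m = 3(5) + 2(8) = 31 — OK.
6. m + h = 8 + 4 = 12 — OK.

None — every constraint holds.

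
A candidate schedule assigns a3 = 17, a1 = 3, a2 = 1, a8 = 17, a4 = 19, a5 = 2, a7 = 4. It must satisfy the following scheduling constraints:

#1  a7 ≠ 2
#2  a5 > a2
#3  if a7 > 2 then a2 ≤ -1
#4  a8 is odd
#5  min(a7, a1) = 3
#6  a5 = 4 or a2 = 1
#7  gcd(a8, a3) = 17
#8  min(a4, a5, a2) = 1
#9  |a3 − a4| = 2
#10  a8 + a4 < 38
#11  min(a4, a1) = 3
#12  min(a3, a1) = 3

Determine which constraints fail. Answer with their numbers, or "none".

Constraint 3 does not hold.

#1 a7 = 4, and 4 ≠ 2  ✓
#2 a5 = 2, a2 = 1; 2 > 1  ✓
#3 a7 = 4 > 2, so we need a2 ≤ -1; but a2 = 1 > -1  ✗
#4 a8 = 17 is odd  ✓
#5 min(4, 3) = 3  ✓
#6 a5 = 2 ≠ 4, but a2 = 1 = 1 (second disjunct)  ✓
#7 gcd(17, 17) = 17  ✓
#8 min(19, 2, 1) = 1  ✓
#9 |17 − 19| = 2  ✓
#10 a8 + a4 = 17 + 19 = 36; 36 < 38  ✓
#11 min(19, 3) = 3  ✓
#12 min(17, 3) = 3  ✓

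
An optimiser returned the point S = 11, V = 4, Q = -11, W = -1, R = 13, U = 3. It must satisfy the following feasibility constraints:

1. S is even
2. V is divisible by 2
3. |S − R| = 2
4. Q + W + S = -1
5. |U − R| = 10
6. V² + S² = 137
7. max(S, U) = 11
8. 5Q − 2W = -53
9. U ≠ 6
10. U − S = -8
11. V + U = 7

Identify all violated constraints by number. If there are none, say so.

1. S = 11 is odd — does not hold.
2. 4 / 2 = 2, so 2 divides 4 — holds.
3. |11 − 13| = 2 — holds.
4. Q + W + S = -11 + (-1) + 11 = -1 — holds.
5. |3 − 13| = 10 — holds.
6. V² + S² = 4² + 11² = 16 + 121 = 137 — holds.
7. max(11, 3) = 11 — holds.
8. 5Q − 2W = 5(-11) − 2(-1) = -53 — holds.
9. U = 3, and 3 ≠ 6 — holds.
10. U − S = 3 − 11 = -8 — holds.
11. V + U = 4 + 3 = 7 — holds.

Violated: 1.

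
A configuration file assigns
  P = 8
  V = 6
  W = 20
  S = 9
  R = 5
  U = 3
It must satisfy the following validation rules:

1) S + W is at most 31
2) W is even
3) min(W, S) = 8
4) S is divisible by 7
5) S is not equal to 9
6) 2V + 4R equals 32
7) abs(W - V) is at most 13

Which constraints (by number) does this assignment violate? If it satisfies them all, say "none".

The assignment fails constraints 3, 4, 5, 7.

1) S + W = 9 + 20 = 29; 29 ≤ 31  OK
2) W = 20 is even  OK
3) min(20, 9) = 9, not 8  FAIL
4) 9 = 7*1 + 2, so 7 does not divide 9  FAIL
5) S = 9, but 9 is required to differ  FAIL
6) 2V + 4R = 2(6) + 4(5) = 32  OK
7) abs(20 - 6) = 14; 14 > 13, exceeds bound 13  FAIL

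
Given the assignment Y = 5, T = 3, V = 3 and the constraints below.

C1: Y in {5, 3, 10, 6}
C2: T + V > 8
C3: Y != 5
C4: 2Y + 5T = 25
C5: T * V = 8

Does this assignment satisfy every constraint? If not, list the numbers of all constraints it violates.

The assignment fails constraints 2, 3, 5.

C1: Y = 5 is in {5, 3, 10, 6} — holds.
C2: T + V = 3 + 3 = 6; 6 ≤ 8, bound 8 not met — does not hold.
C3: Y = 5, but 5 is required to differ — does not hold.
C4: 2Y + 5T = 2(5) + 5(3) = 25 — holds.
C5: T * V = 3 * 3 = 9, not 8 — does not hold.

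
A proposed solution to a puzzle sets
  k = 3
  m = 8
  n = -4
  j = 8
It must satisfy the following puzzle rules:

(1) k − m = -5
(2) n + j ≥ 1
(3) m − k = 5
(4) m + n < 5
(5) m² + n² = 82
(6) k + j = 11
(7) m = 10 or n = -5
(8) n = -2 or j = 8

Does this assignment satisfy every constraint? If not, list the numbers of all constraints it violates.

(1) k − m = 3 − 8 = -5  holds
(2) n + j = -4 + 8 = 4; 4 ≥ 1  holds
(3) m − k = 8 − 3 = 5  holds
(4) m + n = 8 + (-4) = 4; 4 < 5  holds
(5) m² + n² = 8² + (-4)² = 64 + 16 = 80, not 82  fails
(6) k + j = 3 + 8 = 11  holds
(7) m = 8 ≠ 10 and n = -4 ≠ -5; both disjuncts false  fails
(8) n = -4 ≠ -2, but j = 8 = 8 (second disjunct)  holds

Constraints 5, 7 are violated.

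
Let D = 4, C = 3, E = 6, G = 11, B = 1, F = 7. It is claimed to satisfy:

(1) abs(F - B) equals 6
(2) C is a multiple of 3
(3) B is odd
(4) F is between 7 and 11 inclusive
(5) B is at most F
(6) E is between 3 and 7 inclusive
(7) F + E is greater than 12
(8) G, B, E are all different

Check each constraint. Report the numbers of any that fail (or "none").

Yes — all constraints hold.

(1) abs(7 - 1) = 6 — holds.
(2) 3 / 3 = 1, so 3 divides 3 — holds.
(3) B = 1 is odd — holds.
(4) F = 7 lies in [7, 11] — holds.
(5) B = 1, F = 7; 1 ≤ 7 — holds.
(6) E = 6 lies in [3, 7] — holds.
(7) F + E = 7 + 6 = 13; 13 > 12 — holds.
(8) values 11, 1, 6 are pairwise distinct — holds.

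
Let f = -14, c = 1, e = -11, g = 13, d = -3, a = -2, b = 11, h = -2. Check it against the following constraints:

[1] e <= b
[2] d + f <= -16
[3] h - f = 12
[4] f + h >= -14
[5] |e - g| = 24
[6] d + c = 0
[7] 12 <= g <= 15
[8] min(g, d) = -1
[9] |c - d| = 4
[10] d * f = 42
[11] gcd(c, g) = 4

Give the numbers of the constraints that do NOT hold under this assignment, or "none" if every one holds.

[1] e = -11, b = 11; -11 ≤ 11 — holds.
[2] d + f = -3 + (-14) = -17; -17 ≤ -16 — holds.
[3] h - f = -2 - (-14) = 12 — holds.
[4] f + h = -14 + (-2) = -16; -16 < -14, bound -14 not met — does not hold.
[5] |-11 - 13| = 24 — holds.
[6] d + c = -3 + 1 = -2, not 0 — does not hold.
[7] g = 13 lies in [12, 15] — holds.
[8] min(13, -3) = -3, not -1 — does not hold.
[9] |1 - (-3)| = 4 — holds.
[10] d * f = -3 * (-14) = 42 — holds.
[11] gcd(1, 13) = 1, not 4 — does not hold.

No — constraints 4, 6, 8, and 11 are not satisfied.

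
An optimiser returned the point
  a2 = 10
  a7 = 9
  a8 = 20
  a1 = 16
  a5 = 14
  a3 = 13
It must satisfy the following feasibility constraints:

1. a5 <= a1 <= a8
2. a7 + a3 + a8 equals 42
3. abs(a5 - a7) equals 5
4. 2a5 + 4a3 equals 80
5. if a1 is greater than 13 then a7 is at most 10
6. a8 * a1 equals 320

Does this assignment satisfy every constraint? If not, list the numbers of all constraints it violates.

1. values 14 <= 16 <= 20 — holds.
2. a7 + a3 + a8 = 9 + 13 + 20 = 42 — holds.
3. abs(14 - 9) = 5 — holds.
4. 2a5 + 4a3 = 2(14) + 4(13) = 80 — holds.
5. a1 = 16 > 13, so we need a7 ≤ 10; a7 = 9 ≤ 10 — holds.
6. a8 * a1 = 20 * 16 = 320 — holds.

None — every constraint holds.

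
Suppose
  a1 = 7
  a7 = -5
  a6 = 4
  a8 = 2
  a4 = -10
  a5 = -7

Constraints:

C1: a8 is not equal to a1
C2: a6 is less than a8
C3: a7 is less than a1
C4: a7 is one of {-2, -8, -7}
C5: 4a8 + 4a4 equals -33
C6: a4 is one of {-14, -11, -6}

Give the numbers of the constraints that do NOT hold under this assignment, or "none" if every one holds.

C1: a8 = 2, a1 = 7; distinct — satisfied.
C2: a6 = 4, a8 = 2; 4 ≥ 2 (want <) — violated.
C3: a7 = -5, a1 = 7; -5 < 7 — satisfied.
C4: a7 = -5 is not in {-2, -8, -7} — violated.
C5: 4a8 + 4a4 = 4(2) + 4(-10) = -32, not -33 — violated.
C6: a4 = -10 is not in {-14, -11, -6} — violated.

No — constraints 2, 4, 5, 6 are not satisfied.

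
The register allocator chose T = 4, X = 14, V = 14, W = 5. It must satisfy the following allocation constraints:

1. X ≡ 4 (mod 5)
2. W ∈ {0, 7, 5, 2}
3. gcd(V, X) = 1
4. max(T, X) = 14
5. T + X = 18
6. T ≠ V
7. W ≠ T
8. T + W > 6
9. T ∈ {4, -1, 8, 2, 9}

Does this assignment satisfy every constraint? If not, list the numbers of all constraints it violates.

1. 14 mod 5 = 4 — holds.
2. W = 5 is in {0, 7, 5, 2} — holds.
3. gcd(14, 14) = 14, not 1 — does not hold.
4. max(4, 14) = 14 — holds.
5. T + X = 4 + 14 = 18 — holds.
6. T = 4, V = 14; distinct — holds.
7. W = 5, T = 4; distinct — holds.
8. T + W = 4 + 5 = 9; 9 > 6 — holds.
9. T = 4 is in {4, -1, 8, 2, 9} — holds.

Constraint 3 is violated.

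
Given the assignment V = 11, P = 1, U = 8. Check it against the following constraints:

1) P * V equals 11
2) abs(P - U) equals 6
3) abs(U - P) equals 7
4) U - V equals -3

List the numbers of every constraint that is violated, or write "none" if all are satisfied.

No — constraint 2 is not satisfied.

1) P * V = 1 * 11 = 11  ✓
2) abs(1 - 8) = 7, not 6  ✗
3) abs(8 - 1) = 7  ✓
4) U - V = 8 - 11 = -3  ✓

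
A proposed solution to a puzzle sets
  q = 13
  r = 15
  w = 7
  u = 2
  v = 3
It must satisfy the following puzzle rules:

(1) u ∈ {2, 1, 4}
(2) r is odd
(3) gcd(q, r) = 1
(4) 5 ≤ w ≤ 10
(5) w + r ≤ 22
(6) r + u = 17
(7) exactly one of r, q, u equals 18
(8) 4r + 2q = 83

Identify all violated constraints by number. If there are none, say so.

(1) u = 2 is in {2, 1, 4} — satisfied.
(2) r = 15 is odd — satisfied.
(3) gcd(13, 15) = 1 — satisfied.
(4) w = 7 lies in [5, 10] — satisfied.
(5) w + r = 7 + 15 = 22; 22 ≤ 22 — satisfied.
(6) r + u = 15 + 2 = 17 — satisfied.
(7) r=15, q=13, u=2; 0 of them equal 18, not exactly one — violated.
(8) 4r + 2q = 4(15) + 2(13) = 86, not 83 — violated.

Violated: 7 and 8.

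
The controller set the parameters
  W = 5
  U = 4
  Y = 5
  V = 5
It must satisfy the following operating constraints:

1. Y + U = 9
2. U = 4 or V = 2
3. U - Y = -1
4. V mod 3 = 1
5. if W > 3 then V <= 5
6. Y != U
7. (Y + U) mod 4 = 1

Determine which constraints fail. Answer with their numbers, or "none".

The assignment fails constraint 4.

1. Y + U = 5 + 4 = 9  holds
2. U = 4 = 4 (first disjunct)  holds
3. U - Y = 4 - 5 = -1  holds
4. 5 mod 3 = 2, not 1  fails
5. W = 5 > 3, so we need V ≤ 5; V = 5 ≤ 5  holds
6. Y = 5, U = 4; distinct  holds
7. Y + U = 9; 9 mod 4 = 1  holds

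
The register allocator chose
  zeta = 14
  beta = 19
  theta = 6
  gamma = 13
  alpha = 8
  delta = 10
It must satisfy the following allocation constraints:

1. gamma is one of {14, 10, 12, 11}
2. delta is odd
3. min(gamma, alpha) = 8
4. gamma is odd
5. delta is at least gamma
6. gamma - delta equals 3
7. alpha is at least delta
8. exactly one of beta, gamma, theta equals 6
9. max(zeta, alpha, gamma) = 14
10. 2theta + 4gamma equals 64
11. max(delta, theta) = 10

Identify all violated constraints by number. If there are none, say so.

1. gamma = 13 is not in {14, 10, 12, 11} — does not hold.
2. delta = 10 is even — does not hold.
3. min(13, 8) = 8 — holds.
4. gamma = 13 is odd — holds.
5. delta = 10, gamma = 13; 10 < 13 (want ≥) — does not hold.
6. gamma - delta = 13 - 10 = 3 — holds.
7. alpha = 8, delta = 10; 8 < 10 (want ≥) — does not hold.
8. beta=19, gamma=13, theta=6; 1 of them equals 6 — holds.
9. max(14, 8, 13) = 14 — holds.
10. 2theta + 4gamma = 2(6) + 4(13) = 64 — holds.
11. max(10, 6) = 10 — holds.

Violated: 1, 2, 5, and 7.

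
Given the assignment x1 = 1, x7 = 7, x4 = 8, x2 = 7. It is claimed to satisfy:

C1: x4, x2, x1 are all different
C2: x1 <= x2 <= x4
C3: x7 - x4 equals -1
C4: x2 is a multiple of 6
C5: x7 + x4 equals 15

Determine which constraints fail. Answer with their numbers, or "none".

Constraint 4 is violated.

C1: values 8, 7, 1 are pairwise distinct — OK.
C2: values 1 <= 7 <= 8 — OK.
C3: x7 - x4 = 7 - 8 = -1 — OK.
C4: 7 = 6*1 + 1, so 6 does not divide 7 — violated.
C5: x7 + x4 = 7 + 8 = 15 — OK.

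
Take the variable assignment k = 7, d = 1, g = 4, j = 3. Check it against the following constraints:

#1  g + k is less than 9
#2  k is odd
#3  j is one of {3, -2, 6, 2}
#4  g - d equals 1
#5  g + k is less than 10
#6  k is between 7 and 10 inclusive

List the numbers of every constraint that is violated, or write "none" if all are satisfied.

No — constraints 1, 4, 5 are not satisfied.

#1 g + k = 4 + 7 = 11; 11 ≥ 9, bound 9 not met — violated.
#2 k = 7 is odd — OK.
#3 j = 3 is in {3, -2, 6, 2} — OK.
#4 g - d = 4 - 1 = 3, not 1 — violated.
#5 g + k = 4 + 7 = 11; 11 ≥ 10, bound 10 not met — violated.
#6 k = 7 lies in [7, 10] — OK.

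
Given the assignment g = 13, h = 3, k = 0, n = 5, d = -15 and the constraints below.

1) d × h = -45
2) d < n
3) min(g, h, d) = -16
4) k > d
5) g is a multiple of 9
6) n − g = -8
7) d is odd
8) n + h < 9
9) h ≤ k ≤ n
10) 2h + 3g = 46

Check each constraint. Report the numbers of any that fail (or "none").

Constraints 3, 5, 9, 10 are violated.

1) d × h = -15 × 3 = -45  true
2) d = -15, n = 5; -15 < 5  true
3) min(13, 3, -15) = -15, not -16  false
4) k = 0, d = -15; 0 > -15  true
5) 13 = 9×1 + 4, so 9 does not divide 13  false
6) n − g = 5 − 13 = -8  true
7) d = -15 is odd  true
8) n + h = 5 + 3 = 8; 8 < 9  true
9) values 3, 0, 5; h = 3 is not ≤ k = 0  false
10) 2h + 3g = 2(3) + 3(13) = 45, not 46  false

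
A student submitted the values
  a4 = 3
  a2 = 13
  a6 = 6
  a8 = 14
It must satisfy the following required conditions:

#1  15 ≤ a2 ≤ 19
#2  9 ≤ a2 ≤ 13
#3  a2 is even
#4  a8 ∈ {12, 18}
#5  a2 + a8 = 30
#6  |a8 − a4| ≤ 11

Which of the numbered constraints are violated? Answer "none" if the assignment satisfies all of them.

Violated: 1, 3, 4, and 5.

#1 a2 = 13 is outside [15, 19] — violated.
#2 a2 = 13 lies in [9, 13] — satisfied.
#3 a2 = 13 is odd — violated.
#4 a8 = 14 is not in {12, 18} — violated.
#5 a2 + a8 = 13 + 14 = 27, not 30 — violated.
#6 |14 − 3| = 11; 11 ≤ 11 — satisfied.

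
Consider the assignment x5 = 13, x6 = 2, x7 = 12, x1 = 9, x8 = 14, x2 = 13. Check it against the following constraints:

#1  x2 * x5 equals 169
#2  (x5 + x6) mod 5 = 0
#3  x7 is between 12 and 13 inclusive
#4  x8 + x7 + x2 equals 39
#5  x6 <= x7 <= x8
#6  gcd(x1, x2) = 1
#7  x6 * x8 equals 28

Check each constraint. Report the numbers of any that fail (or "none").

#1 x2 * x5 = 13 * 13 = 169 — satisfied.
#2 x5 + x6 = 15; 15 mod 5 = 0 — satisfied.
#3 x7 = 12 lies in [12, 13] — satisfied.
#4 x8 + x7 + x2 = 14 + 12 + 13 = 39 — satisfied.
#5 values 2 <= 12 <= 14 — satisfied.
#6 gcd(9, 13) = 1 — satisfied.
#7 x6 * x8 = 2 * 14 = 28 — satisfied.

All constraints are satisfied.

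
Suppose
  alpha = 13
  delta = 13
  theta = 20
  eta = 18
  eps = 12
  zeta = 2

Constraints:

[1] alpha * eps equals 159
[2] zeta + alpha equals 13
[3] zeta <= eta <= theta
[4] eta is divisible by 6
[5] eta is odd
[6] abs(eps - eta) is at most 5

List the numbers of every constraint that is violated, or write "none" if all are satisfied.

[1] alpha * eps = 13 * 12 = 156, not 159 — violated.
[2] zeta + alpha = 2 + 13 = 15, not 13 — violated.
[3] values 2 <= 18 <= 20 — satisfied.
[4] 18 / 6 = 3, so 6 divides 18 — satisfied.
[5] eta = 18 is even — violated.
[6] abs(12 - 18) = 6; 6 > 5, exceeds bound 5 — violated.

Constraints 1, 2, 5, 6 are violated.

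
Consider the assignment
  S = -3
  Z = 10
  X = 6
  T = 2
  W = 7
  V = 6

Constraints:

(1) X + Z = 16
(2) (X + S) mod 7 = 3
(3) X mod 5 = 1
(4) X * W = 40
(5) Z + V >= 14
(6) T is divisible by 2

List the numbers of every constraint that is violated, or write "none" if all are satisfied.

(1) X + Z = 6 + 10 = 16 — holds.
(2) X + S = 3; 3 mod 7 = 3 — holds.
(3) 6 mod 5 = 1 — holds.
(4) X * W = 6 * 7 = 42, not 40 — fails.
(5) Z + V = 10 + 6 = 16; 16 ≥ 14 — holds.
(6) 2 / 2 = 1, so 2 divides 2 — holds.

The assignment fails constraint 4.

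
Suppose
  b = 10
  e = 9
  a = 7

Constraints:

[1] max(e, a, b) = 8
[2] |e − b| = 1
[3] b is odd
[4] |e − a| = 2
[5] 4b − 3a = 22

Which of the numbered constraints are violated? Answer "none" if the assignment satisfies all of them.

[1] max(9, 7, 10) = 10, not 8 — violated.
[2] |9 − 10| = 1 — satisfied.
[3] b = 10 is even — violated.
[4] |9 − 7| = 2 — satisfied.
[5] 4b − 3a = 4(10) − 3(7) = 19, not 22 — violated.

No — constraints 1, 3, 5 are not satisfied.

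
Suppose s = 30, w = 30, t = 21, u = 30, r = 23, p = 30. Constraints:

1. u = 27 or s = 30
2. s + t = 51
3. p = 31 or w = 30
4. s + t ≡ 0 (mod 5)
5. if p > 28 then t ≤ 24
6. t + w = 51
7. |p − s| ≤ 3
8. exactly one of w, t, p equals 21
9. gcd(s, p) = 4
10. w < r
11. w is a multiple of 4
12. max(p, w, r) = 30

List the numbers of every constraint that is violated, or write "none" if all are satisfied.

Constraints 4, 9, 10, and 11 are violated.

1. u = 30 ≠ 27, but s = 30 = 30 (second disjunct)  ✓
2. s + t = 30 + 21 = 51  ✓
3. p = 30 ≠ 31, but w = 30 = 30 (second disjunct)  ✓
4. s + t = 51; 51 mod 5 = 1, not 0  ✗
5. p = 30 > 28, so we need t ≤ 24; t = 21 ≤ 24  ✓
6. t + w = 21 + 30 = 51  ✓
7. |30 − 30| = 0; 0 ≤ 3  ✓
8. w=30, t=21, p=30; 1 of them equals 21  ✓
9. gcd(30, 30) = 30, not 4  ✗
10. w = 30, r = 23; 30 ≥ 23 (want <)  ✗
11. 30 = 4×7 + 2, so 4 does not divide 30  ✗
12. max(30, 30, 23) = 30  ✓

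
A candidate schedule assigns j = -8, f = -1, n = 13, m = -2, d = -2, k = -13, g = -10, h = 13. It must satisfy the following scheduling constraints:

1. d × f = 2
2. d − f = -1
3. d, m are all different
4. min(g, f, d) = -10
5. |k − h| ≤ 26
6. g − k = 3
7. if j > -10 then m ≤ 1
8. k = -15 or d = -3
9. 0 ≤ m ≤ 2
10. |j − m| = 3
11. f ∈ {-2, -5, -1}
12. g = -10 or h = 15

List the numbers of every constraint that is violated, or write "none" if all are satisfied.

Constraints 3, 8, 9, and 10 do not hold.

1. d × f = -2 × (-1) = 2 — OK.
2. d − f = -2 − (-1) = -1 — OK.
3. d = m = -2, not all different — violated.
4. min(-10, -1, -2) = -10 — OK.
5. |-13 − 13| = 26; 26 ≤ 26 — OK.
6. g − k = -10 − (-13) = 3 — OK.
7. j = -8 > -10, so we need m ≤ 1; m = -2 ≤ 1 — OK.
8. k = -13 ≠ -15 and d = -2 ≠ -3; both disjuncts false — violated.
9. m = -2 is outside [0, 2] — violated.
10. |-8 − (-2)| = 6, not 3 — violated.
11. f = -1 is in {-2, -5, -1} — OK.
12. g = -10 = -10 (first disjunct) — OK.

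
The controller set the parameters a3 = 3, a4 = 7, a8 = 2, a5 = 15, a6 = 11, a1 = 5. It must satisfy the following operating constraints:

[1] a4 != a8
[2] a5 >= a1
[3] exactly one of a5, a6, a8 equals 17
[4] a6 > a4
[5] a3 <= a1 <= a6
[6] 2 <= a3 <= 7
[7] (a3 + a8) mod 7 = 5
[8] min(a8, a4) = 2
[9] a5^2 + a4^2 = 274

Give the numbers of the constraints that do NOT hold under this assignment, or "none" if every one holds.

Violated: 3.

[1] a4 = 7, a8 = 2; distinct  OK
[2] a5 = 15, a1 = 5; 15 ≥ 5  OK
[3] a5=15, a6=11, a8=2; 0 of them equal 17, not exactly one  FAIL
[4] a6 = 11, a4 = 7; 11 > 7  OK
[5] values 3 <= 5 <= 11  OK
[6] a3 = 3 lies in [2, 7]  OK
[7] a3 + a8 = 5; 5 mod 7 = 5  OK
[8] min(2, 7) = 2  OK
[9] a5^2 + a4^2 = 15^2 + 7^2 = 225 + 49 = 274  OK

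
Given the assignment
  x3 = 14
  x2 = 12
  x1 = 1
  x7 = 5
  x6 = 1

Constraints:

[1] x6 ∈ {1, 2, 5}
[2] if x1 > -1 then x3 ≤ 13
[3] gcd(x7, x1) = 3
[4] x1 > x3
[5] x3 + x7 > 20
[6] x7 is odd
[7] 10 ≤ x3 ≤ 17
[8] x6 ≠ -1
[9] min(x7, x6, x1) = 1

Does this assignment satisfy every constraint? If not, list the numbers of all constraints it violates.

[1] x6 = 1 is in {1, 2, 5} — holds.
[2] x1 = 1 > -1, so we need x3 ≤ 13; but x3 = 14 > 13 — fails.
[3] gcd(5, 1) = 1, not 3 — fails.
[4] x1 = 1, x3 = 14; 1 ≤ 14 (want >) — fails.
[5] x3 + x7 = 14 + 5 = 19; 19 ≤ 20, bound 20 not met — fails.
[6] x7 = 5 is odd — holds.
[7] x3 = 14 lies in [10, 17] — holds.
[8] x6 = 1, and 1 ≠ -1 — holds.
[9] min(5, 1, 1) = 1 — holds.

The assignment fails constraints 2, 3, 4, and 5.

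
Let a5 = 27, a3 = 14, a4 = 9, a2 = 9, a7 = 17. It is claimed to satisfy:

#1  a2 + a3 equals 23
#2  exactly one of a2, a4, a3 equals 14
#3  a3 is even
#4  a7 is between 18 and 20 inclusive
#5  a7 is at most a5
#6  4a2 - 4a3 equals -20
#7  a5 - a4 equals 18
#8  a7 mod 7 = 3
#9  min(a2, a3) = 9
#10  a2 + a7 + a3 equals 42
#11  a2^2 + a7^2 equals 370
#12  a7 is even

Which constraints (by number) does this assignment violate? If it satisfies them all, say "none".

Violated: 4, 10, and 12.

#1 a2 + a3 = 9 + 14 = 23 — satisfied.
#2 a2=9, a4=9, a3=14; 1 of them equals 14 — satisfied.
#3 a3 = 14 is even — satisfied.
#4 a7 = 17 is outside [18, 20] — violated.
#5 a7 = 17, a5 = 27; 17 ≤ 27 — satisfied.
#6 4a2 - 4a3 = 4(9) - 4(14) = -20 — satisfied.
#7 a5 - a4 = 27 - 9 = 18 — satisfied.
#8 17 mod 7 = 3 — satisfied.
#9 min(9, 14) = 9 — satisfied.
#10 a2 + a7 + a3 = 9 + 17 + 14 = 40, not 42 — violated.
#11 a2^2 + a7^2 = 9^2 + 17^2 = 81 + 289 = 370 — satisfied.
#12 a7 = 17 is odd — violated.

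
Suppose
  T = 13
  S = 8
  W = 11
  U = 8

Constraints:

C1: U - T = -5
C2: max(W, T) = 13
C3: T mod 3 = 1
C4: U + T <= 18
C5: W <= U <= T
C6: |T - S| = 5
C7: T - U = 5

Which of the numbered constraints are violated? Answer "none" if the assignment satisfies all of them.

No — constraints 4, 5 are not satisfied.

C1: U - T = 8 - 13 = -5  OK
C2: max(11, 13) = 13  OK
C3: 13 mod 3 = 1  OK
C4: U + T = 8 + 13 = 21; 21 > 18, bound 18 not met  FAIL
C5: values 11, 8, 13; W = 11 is not <= U = 8  FAIL
C6: |13 - 8| = 5  OK
C7: T - U = 13 - 8 = 5  OK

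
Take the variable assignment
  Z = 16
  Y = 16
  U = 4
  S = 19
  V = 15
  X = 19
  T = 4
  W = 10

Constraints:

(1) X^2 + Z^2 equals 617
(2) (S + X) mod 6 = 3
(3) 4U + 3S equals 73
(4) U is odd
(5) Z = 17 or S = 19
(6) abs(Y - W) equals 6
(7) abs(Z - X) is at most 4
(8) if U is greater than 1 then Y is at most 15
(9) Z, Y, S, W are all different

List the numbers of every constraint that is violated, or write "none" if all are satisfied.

The assignment fails constraints 2, 4, 8, and 9.

(1) X^2 + Z^2 = 19^2 + 16^2 = 361 + 256 = 617 — holds.
(2) S + X = 38; 38 mod 6 = 2, not 3 — does not hold.
(3) 4U + 3S = 4(4) + 3(19) = 73 — holds.
(4) U = 4 is even — does not hold.
(5) Z = 16 ≠ 17, but S = 19 = 19 (second disjunct) — holds.
(6) abs(16 - 10) = 6 — holds.
(7) abs(16 - 19) = 3; 3 ≤ 4 — holds.
(8) U = 4 > 1, so we need Y ≤ 15; but Y = 16 > 15 — does not hold.
(9) Z = Y = 16, not all different — does not hold.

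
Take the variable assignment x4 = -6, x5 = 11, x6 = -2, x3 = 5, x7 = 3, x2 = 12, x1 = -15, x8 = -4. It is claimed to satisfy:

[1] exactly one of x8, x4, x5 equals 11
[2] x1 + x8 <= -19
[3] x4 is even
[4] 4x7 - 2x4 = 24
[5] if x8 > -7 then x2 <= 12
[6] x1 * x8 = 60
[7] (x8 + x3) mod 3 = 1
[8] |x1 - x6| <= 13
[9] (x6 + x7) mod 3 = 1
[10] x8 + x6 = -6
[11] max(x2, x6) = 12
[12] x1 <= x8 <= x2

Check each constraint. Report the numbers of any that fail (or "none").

[1] x8=-4, x4=-6, x5=11; 1 of them equals 11 — OK.
[2] x1 + x8 = -15 + (-4) = -19; -19 ≤ -19 — OK.
[3] x4 = -6 is even — OK.
[4] 4x7 - 2x4 = 4(3) - 2(-6) = 24 — OK.
[5] x8 = -4 > -7, so we need x2 ≤ 12; x2 = 12 ≤ 12 — OK.
[6] x1 * x8 = -15 * (-4) = 60 — OK.
[7] x8 + x3 = 1; 1 mod 3 = 1 — OK.
[8] |-15 - (-2)| = 13; 13 ≤ 13 — OK.
[9] x6 + x7 = 1; 1 mod 3 = 1 — OK.
[10] x8 + x6 = -4 + (-2) = -6 — OK.
[11] max(12, -2) = 12 — OK.
[12] values -15 <= -4 <= 12 — OK.

The assignment satisfies every constraint.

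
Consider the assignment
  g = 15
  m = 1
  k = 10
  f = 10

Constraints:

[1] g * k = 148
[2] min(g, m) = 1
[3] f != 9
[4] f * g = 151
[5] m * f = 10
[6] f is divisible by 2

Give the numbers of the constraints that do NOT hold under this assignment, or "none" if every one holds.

The assignment fails constraints 1, 4.

[1] g * k = 15 * 10 = 150, not 148  fails
[2] min(15, 1) = 1  holds
[3] f = 10, and 10 ≠ 9  holds
[4] f * g = 10 * 15 = 150, not 151  fails
[5] m * f = 1 * 10 = 10  holds
[6] 10 / 2 = 5, so 2 divides 10  holds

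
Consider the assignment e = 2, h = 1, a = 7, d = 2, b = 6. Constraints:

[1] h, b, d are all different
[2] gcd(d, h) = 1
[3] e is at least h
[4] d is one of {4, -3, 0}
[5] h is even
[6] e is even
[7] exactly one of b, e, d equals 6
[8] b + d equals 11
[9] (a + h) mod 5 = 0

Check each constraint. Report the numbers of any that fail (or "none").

The assignment fails constraints 4, 5, 8, and 9.

[1] values 1, 6, 2 are pairwise distinct — holds.
[2] gcd(2, 1) = 1 — holds.
[3] e = 2, h = 1; 2 ≥ 1 — holds.
[4] d = 2 is not in {4, -3, 0} — fails.
[5] h = 1 is odd — fails.
[6] e = 2 is even — holds.
[7] b=6, e=2, d=2; 1 of them equals 6 — holds.
[8] b + d = 6 + 2 = 8, not 11 — fails.
[9] a + h = 8; 8 mod 5 = 3, not 0 — fails.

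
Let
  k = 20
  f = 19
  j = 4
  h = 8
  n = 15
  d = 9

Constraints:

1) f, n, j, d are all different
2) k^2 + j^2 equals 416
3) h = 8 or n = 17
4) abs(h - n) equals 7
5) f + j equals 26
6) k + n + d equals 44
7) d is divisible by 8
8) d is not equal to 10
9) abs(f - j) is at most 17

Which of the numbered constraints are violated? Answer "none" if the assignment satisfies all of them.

Constraints 5 and 7 do not hold.

1) values 19, 15, 4, 9 are pairwise distinct  yes
2) k^2 + j^2 = 20^2 + 4^2 = 400 + 16 = 416  yes
3) h = 8 = 8 (first disjunct)  yes
4) abs(8 - 15) = 7  yes
5) f + j = 19 + 4 = 23, not 26  no
6) k + n + d = 20 + 15 + 9 = 44  yes
7) 9 = 8*1 + 1, so 8 does not divide 9  no
8) d = 9, and 9 ≠ 10  yes
9) abs(19 - 4) = 15; 15 ≤ 17  yes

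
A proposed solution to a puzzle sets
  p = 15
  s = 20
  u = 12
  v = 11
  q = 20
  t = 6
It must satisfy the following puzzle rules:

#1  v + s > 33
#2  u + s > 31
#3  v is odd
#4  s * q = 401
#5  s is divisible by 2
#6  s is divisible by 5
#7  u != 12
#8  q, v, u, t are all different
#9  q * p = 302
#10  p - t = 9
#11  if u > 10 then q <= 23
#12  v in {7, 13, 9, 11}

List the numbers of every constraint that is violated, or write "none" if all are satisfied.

#1 v + s = 11 + 20 = 31; 31 ≤ 33, bound 33 not met  FAIL
#2 u + s = 12 + 20 = 32; 32 > 31  OK
#3 v = 11 is odd  OK
#4 s * q = 20 * 20 = 400, not 401  FAIL
#5 20 / 2 = 10, so 2 divides 20  OK
#6 20 / 5 = 4, so 5 divides 20  OK
#7 u = 12, but 12 is required to differ  FAIL
#8 values 20, 11, 12, 6 are pairwise distinct  OK
#9 q * p = 20 * 15 = 300, not 302  FAIL
#10 p - t = 15 - 6 = 9  OK
#11 u = 12 > 10, so we need q ≤ 23; q = 20 ≤ 23  OK
#12 v = 11 is in {7, 13, 9, 11}  OK

No — constraints 1, 4, 7, and 9 are not satisfied.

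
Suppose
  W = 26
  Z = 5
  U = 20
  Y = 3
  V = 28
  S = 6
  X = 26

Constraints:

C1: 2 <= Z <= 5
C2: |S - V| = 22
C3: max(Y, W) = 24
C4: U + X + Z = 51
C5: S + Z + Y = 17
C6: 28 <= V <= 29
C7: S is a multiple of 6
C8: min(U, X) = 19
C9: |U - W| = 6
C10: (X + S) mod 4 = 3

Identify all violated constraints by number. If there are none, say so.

C1: Z = 5 lies in [2, 5] — OK.
C2: |6 - 28| = 22 — OK.
C3: max(3, 26) = 26, not 24 — violated.
C4: U + X + Z = 20 + 26 + 5 = 51 — OK.
C5: S + Z + Y = 6 + 5 + 3 = 14, not 17 — violated.
C6: V = 28 lies in [28, 29] — OK.
C7: 6 / 6 = 1, so 6 divides 6 — OK.
C8: min(20, 26) = 20, not 19 — violated.
C9: |20 - 26| = 6 — OK.
C10: X + S = 32; 32 mod 4 = 0, not 3 — violated.

Violated: 3, 5, 8, and 10.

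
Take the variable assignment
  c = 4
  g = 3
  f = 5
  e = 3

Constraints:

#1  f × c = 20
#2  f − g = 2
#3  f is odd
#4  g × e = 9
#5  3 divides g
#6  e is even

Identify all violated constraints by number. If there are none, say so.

Constraint 6 does not hold.

#1 f × c = 5 × 4 = 20 — satisfied.
#2 f − g = 5 − 3 = 2 — satisfied.
#3 f = 5 is odd — satisfied.
#4 g × e = 3 × 3 = 9 — satisfied.
#5 3 / 3 = 1, so 3 divides 3 — satisfied.
#6 e = 3 is odd — violated.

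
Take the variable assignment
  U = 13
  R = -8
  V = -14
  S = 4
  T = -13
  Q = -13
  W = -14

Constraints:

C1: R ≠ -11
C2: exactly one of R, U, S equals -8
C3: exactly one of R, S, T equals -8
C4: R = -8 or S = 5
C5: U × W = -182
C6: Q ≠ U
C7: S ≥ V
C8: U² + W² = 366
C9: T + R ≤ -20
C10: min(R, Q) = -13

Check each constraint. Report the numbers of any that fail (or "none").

No — constraint 8 is not satisfied.

C1: R = -8, and -8 ≠ -11 — holds.
C2: R=-8, U=13, S=4; 1 of them equals -8 — holds.
C3: R=-8, S=4, T=-13; 1 of them equals -8 — holds.
C4: R = -8 = -8 (first disjunct) — holds.
C5: U × W = 13 × (-14) = -182 — holds.
C6: Q = -13, U = 13; distinct — holds.
C7: S = 4, V = -14; 4 ≥ -14 — holds.
C8: U² + W² = 13² + (-14)² = 169 + 196 = 365, not 366 — does not hold.
C9: T + R = -13 + (-8) = -21; -21 ≤ -20 — holds.
C10: min(-8, -13) = -13 — holds.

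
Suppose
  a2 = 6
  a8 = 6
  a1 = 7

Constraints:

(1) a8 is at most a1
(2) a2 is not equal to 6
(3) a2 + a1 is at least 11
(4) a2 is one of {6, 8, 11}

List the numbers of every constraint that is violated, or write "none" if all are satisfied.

(1) a8 = 6, a1 = 7; 6 ≤ 7 — satisfied.
(2) a2 = 6, but 6 is required to differ — violated.
(3) a2 + a1 = 6 + 7 = 13; 13 ≥ 11 — satisfied.
(4) a2 = 6 is in {6, 8, 11} — satisfied.

The assignment fails constraint 2.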